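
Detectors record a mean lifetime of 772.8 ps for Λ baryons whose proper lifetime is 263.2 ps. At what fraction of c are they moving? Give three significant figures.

v = 0.940c

γ = Δt/τ₀ = 772.8/263.2 = 2.936
β = √(1 − 1/γ²) = √(1 − 0.1160) = √0.8840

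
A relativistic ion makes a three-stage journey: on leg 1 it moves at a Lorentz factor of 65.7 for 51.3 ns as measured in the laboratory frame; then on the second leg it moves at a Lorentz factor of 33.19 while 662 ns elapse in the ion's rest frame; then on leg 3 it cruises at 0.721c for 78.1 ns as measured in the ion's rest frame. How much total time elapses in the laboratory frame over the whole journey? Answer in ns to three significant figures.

Δt = 2.21×10⁴ ns

Leg 1: 51.3 ns is already measured in the laboratory frame.
Leg 2: γ = 33.19; Δt_2 = 33.19 × 662 = 2.197×10⁴ ns.
Leg 3: γ = 1/√(1 − 0.721²) = 1/√0.4802 = 1.443; Δt_3 = 1.443 × 78.1 = 112.7 ns.
Total: 51.30 + 2.197×10⁴ + 112.7 ns.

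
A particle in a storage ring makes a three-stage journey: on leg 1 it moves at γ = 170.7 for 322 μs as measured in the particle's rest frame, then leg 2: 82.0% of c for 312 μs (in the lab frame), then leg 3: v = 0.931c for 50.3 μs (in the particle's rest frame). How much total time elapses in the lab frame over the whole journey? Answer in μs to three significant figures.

Leg 1: γ = 170.7; Δt_1 = 170.7 × 322 = 5.497×10⁴ μs.
Leg 2: 312 μs is already measured in the lab frame.
Leg 3: γ = 1/√(1 − 0.931²) = 1/√0.1332 = 2.740; Δt_3 = 2.740 × 50.3 = 137.8 μs.
Total: 5.497×10⁴ + 312.0 + 137.8 μs.

Δt = 5.54×10⁴ μs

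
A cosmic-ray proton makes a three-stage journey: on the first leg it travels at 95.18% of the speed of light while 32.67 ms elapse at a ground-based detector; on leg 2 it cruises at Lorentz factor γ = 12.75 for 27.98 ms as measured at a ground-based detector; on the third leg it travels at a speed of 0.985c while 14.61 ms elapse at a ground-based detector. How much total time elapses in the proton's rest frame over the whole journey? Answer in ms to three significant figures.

τ = 14.7 ms

Leg 1: β = 0.9518; γ = 1/√(1 − 0.9518²) = 1/√0.09408 = 3.260; τ_1 = 32.67/3.260 = 10.02 ms.
Leg 2: γ = 12.75; τ_2 = 27.98/12.75 = 2.195 ms.
Leg 3: γ = 1/√(1 − 0.985²) = 1/√0.02977 = 5.795; τ_3 = 14.61/5.795 = 2.521 ms.
Total: 10.02 + 2.195 + 2.521 ms.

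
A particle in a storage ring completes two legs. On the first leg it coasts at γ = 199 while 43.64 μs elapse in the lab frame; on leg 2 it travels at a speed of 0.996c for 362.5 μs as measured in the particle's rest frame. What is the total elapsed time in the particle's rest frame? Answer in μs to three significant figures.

Leg 1: γ = 199; τ_1 = 43.64/199.0 = 0.2193 μs.
Leg 2: 362.5 μs is already measured in the particle's rest frame.
Total: 0.2193 + 362.5 μs.

τ = 363 μs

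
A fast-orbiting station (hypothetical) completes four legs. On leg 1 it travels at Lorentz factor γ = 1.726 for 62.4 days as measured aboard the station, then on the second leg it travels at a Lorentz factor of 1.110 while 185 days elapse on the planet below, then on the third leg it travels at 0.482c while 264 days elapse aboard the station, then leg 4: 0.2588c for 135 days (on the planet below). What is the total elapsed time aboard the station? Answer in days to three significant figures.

Leg 1: 62.4 days is already measured aboard the station.
Leg 2: γ = 1.110; τ_2 = 185/1.110 = 166.7 days.
Leg 3: 264 days is already measured aboard the station.
Leg 4: γ = 1/√(1 − 0.2588²) = 1/√0.9330 = 1.035; τ_4 = 135/1.035 = 130.4 days.
Total: 62.40 + 166.7 + 264.0 + 130.4 days.

τ = 623 days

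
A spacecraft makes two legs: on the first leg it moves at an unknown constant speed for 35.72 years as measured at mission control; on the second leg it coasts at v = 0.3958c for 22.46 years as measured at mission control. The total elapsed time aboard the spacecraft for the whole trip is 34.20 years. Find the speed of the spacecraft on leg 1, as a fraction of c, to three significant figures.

Leg 1: speed unknown; τ_1 = 35.72/γ_1.
Leg 2: γ = 1/√(1 − 0.3958²) = 1/√0.8433 = 1.089; τ_2 = 22.46/1.089 = 20.63 years.
Total proper time: τ_1 + 20.63 = 34.20, so τ_1 = 34.20 − 20.63 = 13.57 years.
γ_1 = 35.72/13.57 = 2.631; β = √(1 − 1/γ²) = √0.8556.

β = 0.925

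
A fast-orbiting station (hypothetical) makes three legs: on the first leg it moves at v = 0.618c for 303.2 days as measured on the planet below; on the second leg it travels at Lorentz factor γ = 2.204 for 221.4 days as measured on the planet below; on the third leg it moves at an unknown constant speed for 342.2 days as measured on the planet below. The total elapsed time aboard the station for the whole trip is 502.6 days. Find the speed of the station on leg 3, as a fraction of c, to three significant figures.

β = 0.878

Leg 1: γ = 1/√(1 − 0.618²) = 1/√0.6181 = 1.272; τ_1 = 303.2/1.272 = 238.4 days.
Leg 2: γ = 2.204; τ_2 = 221.4/2.204 = 100.5 days.
Leg 3: speed unknown; τ_3 = 342.2/γ_3.
Total proper time: 238.4 + 100.5 + τ_3 = 502.6, so τ_3 = 502.6 − 338.8 = 163.8 days.
γ_3 = 342.2/163.8 = 2.089; β = √(1 − 1/γ²) = √0.7709.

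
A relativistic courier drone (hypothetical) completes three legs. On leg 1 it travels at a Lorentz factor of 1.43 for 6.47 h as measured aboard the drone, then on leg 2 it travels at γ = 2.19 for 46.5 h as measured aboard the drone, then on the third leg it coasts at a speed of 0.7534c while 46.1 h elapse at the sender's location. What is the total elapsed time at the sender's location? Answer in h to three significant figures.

Δt = 157 h

Leg 1: γ = 1.43; Δt_1 = 1.430 × 6.47 = 9.252 h.
Leg 2: γ = 2.19; Δt_2 = 2.190 × 46.5 = 101.8 h.
Leg 3: 46.1 h is already measured at the sender's location.
Total: 9.252 + 101.8 + 46.10 h.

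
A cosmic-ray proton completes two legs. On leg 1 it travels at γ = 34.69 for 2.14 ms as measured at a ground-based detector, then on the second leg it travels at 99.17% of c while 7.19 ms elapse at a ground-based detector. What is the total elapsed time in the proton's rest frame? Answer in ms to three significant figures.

τ = 0.986 ms

Leg 1: γ = 34.69; τ_1 = 2.14/34.69 = 0.06169 ms.
Leg 2: β = 0.9917; γ = 1/√(1 − 0.9917²) = 1/√0.01653 = 7.778; τ_2 = 7.19/7.778 = 0.9244 ms.
Total: 0.06169 + 0.9244 ms.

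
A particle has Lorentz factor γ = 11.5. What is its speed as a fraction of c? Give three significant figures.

β = √(1 − 1/γ²) = √(1 − 1/11.5²) = √(1 − 0.007561) = √0.9924

β = 0.996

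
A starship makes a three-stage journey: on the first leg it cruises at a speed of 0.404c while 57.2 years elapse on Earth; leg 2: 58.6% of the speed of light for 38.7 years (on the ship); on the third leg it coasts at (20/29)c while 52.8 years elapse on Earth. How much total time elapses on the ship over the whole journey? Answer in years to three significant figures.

Leg 1: γ = 1/√(1 − 0.404²) = 1/√0.8368 = 1.093; τ_1 = 57.2/1.093 = 52.32 years.
Leg 2: 38.7 years is already measured on the ship.
Leg 3: γ = 1/√(1 − (20/29)²) = 29/21 ≈ 1.381; τ_3 = 52.8/1.381 = 38.23 years.
Total: 52.32 + 38.70 + 38.23 years.

τ = 129 years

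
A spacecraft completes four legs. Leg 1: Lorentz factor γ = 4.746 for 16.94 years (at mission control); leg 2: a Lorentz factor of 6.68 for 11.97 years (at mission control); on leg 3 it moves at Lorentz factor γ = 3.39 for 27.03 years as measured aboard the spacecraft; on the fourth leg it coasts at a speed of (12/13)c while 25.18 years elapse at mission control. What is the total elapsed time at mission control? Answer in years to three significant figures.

Δt = 146 years

Leg 1: 16.94 years is already measured at mission control.
Leg 2: 11.97 years is already measured at mission control.
Leg 3: γ = 3.39; Δt_3 = 3.390 × 27.03 = 91.63 years.
Leg 4: 25.18 years is already measured at mission control.
Total: 16.94 + 11.97 + 91.63 + 25.18 years.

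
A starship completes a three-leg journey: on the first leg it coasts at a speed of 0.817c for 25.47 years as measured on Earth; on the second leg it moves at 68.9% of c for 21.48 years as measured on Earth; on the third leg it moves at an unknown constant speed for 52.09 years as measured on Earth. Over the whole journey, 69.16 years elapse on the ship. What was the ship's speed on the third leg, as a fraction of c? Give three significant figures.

Leg 1: γ = 1/√(1 − 0.817²) = 1/√0.3325 = 1.734; τ_1 = 25.47/1.734 = 14.69 years.
Leg 2: β = 0.689; γ = 1/√(1 − 0.689²) = 1/√0.5253 = 1.380; τ_2 = 21.48/1.380 = 15.57 years.
Leg 3: speed unknown; τ_3 = 52.09/γ_3.
Total proper time: 14.69 + 15.57 + τ_3 = 69.16, so τ_3 = 69.16 − 30.25 = 38.91 years.
γ_3 = 52.09/38.91 = 1.339; β = √(1 − 1/γ²) = √0.4422.

β = 0.665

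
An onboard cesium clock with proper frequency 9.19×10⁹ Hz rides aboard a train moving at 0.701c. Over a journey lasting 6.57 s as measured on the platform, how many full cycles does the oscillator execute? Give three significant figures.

γ = 1/√(1 − 0.701²) = 1/√0.5086 = 1.402
The oscillator's own cycle count is N = f × τ where τ is the proper time on the train. τ = Δt/γ = 6.57/1.402 = 4.685 s = 4.685×10⁰ s.
N = 9.19×10⁹ × 4.685×10⁰ = 4.306×10¹⁰.

N = 4.31×10¹⁰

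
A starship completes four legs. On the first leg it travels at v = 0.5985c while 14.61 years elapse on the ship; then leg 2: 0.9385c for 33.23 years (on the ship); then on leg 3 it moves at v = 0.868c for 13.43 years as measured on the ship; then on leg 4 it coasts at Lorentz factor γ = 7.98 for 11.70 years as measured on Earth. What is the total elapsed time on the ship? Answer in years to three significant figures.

τ = 62.7 years

Leg 1: 14.61 years is already measured on the ship.
Leg 2: 33.23 years is already measured on the ship.
Leg 3: 13.43 years is already measured on the ship.
Leg 4: γ = 7.98; τ_4 = 11.70/7.980 = 1.466 years.
Total: 14.61 + 33.23 + 13.43 + 1.466 years.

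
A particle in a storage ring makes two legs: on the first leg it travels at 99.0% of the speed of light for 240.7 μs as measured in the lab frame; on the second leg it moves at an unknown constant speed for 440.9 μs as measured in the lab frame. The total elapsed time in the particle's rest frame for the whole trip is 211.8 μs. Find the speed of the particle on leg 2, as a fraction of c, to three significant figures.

β = 0.915

Leg 1: β = 0.990; γ = 1/√(1 − 0.990²) = 1/√0.01990 = 7.089; τ_1 = 240.7/7.089 = 33.95 μs.
Leg 2: speed unknown; τ_2 = 440.9/γ_2.
Total proper time: 33.95 + τ_2 = 211.8, so τ_2 = 211.8 − 33.95 = 177.8 μs.
γ_2 = 440.9/177.8 = 2.479; β = √(1 − 1/γ²) = √0.8373.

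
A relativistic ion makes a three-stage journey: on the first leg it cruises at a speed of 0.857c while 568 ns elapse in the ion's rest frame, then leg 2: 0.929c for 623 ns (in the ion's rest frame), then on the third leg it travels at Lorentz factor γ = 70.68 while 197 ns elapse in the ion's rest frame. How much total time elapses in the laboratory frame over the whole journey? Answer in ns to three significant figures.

Δt = 1.67×10⁴ ns

Leg 1: γ = 1/√(1 − 0.857²) = 1/√0.2656 = 1.941; Δt_1 = 1.941 × 568 = 1102 ns.
Leg 2: γ = 1/√(1 − 0.929²) = 1/√0.1370 = 2.702; Δt_2 = 2.702 × 623 = 1683 ns.
Leg 3: γ = 70.68; Δt_3 = 70.68 × 197 = 1.392×10⁴ ns.
Total: 1102 + 1683 + 1.392×10⁴ ns.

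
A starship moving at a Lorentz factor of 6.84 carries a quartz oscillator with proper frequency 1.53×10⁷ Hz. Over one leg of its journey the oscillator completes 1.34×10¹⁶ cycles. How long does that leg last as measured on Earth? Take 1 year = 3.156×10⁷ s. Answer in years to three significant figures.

Δt = 190 years

γ = 6.84
Proper time for N cycles: τ = N/f = 1.34×10¹⁶/(1.53×10⁷) = 8.758×10⁸ s = 27.75 years.
Lab-frame duration Δt = γτ = 6.840 × 27.75 = 189.8 years.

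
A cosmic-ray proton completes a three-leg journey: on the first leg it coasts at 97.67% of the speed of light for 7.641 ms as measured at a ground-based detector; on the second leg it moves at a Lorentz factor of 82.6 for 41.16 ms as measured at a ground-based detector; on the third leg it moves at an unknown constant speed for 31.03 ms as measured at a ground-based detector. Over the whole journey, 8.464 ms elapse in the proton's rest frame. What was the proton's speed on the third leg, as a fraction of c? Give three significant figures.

Leg 1: β = 0.9767; γ = 1/√(1 − 0.9767²) = 1/√0.04606 = 4.660; τ_1 = 7.641/4.660 = 1.640 ms.
Leg 2: γ = 82.6; τ_2 = 41.16/82.60 = 0.4983 ms.
Leg 3: speed unknown; τ_3 = 31.03/γ_3.
Total proper time: 1.640 + 0.4983 + τ_3 = 8.464, so τ_3 = 8.464 − 2.138 = 6.326 ms.
γ_3 = 31.03/6.326 = 4.905; β = √(1 − 1/γ²) = √0.9584.

β = 0.979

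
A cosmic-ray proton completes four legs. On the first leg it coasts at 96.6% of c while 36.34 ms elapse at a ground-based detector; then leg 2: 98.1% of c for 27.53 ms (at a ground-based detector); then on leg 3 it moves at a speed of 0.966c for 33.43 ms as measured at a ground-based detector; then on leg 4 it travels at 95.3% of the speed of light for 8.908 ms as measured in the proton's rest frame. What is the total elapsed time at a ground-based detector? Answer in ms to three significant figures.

Leg 1: 36.34 ms is already measured at a ground-based detector.
Leg 2: 27.53 ms is already measured at a ground-based detector.
Leg 3: 33.43 ms is already measured at a ground-based detector.
Leg 4: β = 0.953; γ = 1/√(1 − 0.953²) = 1/√0.09179 = 3.301; Δt_4 = 3.301 × 8.908 = 29.40 ms.
Total: 36.34 + 27.53 + 33.43 + 29.40 ms.

Δt = 127 ms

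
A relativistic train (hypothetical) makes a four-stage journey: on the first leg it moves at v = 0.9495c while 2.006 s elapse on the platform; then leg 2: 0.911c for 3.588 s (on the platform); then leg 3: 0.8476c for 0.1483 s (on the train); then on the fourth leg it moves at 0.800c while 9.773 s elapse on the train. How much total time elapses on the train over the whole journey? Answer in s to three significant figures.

Leg 1: γ = 1/√(1 − 0.9495²) = 1/√0.09845 = 3.187; τ_1 = 2.006/3.187 = 0.6294 s.
Leg 2: γ = 1/√(1 − 0.911²) = 1/√0.1701 = 2.425; τ_2 = 3.588/2.425 = 1.480 s.
Leg 3: 0.1483 s is already measured on the train.
Leg 4: 9.773 s is already measured on the train.
Total: 0.6294 + 1.480 + 0.1483 + 9.773 s.

τ = 12.0 s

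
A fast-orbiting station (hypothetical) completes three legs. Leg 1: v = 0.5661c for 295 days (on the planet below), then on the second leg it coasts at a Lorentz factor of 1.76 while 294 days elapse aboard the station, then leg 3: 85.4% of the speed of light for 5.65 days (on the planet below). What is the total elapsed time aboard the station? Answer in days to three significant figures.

τ = 540 days

Leg 1: γ = 1/√(1 − 0.5661²) = 1/√0.6795 = 1.213; τ_1 = 295/1.213 = 243.2 days.
Leg 2: 294 days is already measured aboard the station.
Leg 3: β = 0.854; γ = 1/√(1 − 0.854²) = 1/√0.2707 = 1.922; τ_3 = 5.65/1.922 = 2.940 days.
Total: 243.2 + 294.0 + 2.940 days.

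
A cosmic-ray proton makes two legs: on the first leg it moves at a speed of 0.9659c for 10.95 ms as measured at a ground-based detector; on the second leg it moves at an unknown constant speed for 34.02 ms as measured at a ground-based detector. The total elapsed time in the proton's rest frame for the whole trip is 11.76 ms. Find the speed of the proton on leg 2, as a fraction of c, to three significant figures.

β = 0.965

Leg 1: γ = 1/√(1 − 0.9659²) = 1/√0.06704 = 3.862; τ_1 = 10.95/3.862 = 2.835 ms.
Leg 2: speed unknown; τ_2 = 34.02/γ_2.
Total proper time: 2.835 + τ_2 = 11.76, so τ_2 = 11.76 − 2.835 = 8.925 ms.
γ_2 = 34.02/8.925 = 3.812; β = √(1 − 1/γ²) = √0.9312.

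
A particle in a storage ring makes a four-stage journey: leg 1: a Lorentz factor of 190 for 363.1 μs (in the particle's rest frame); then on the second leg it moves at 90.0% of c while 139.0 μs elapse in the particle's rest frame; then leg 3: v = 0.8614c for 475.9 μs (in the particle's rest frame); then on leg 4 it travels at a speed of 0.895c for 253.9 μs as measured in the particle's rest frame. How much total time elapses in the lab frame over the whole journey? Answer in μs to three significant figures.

Leg 1: γ = 190; Δt_1 = 190.0 × 363.1 = 6.899×10⁴ μs.
Leg 2: β = 0.900; γ = 1/√(1 − 0.900²) = 1/√0.1900 = 2.294; Δt_2 = 2.294 × 139.0 = 318.9 μs.
Leg 3: γ = 1/√(1 − 0.8614²) = 1/√0.2580 = 1.969; Δt_3 = 1.969 × 475.9 = 936.9 μs.
Leg 4: γ = 1/√(1 − 0.895²) = 1/√0.1990 = 2.242; Δt_4 = 2.242 × 253.9 = 569.2 μs.
Total: 6.899×10⁴ + 318.9 + 936.9 + 569.2 μs.

Δt = 7.08×10⁴ μs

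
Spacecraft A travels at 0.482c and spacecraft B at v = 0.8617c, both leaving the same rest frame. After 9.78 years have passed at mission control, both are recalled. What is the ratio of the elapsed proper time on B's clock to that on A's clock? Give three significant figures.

A: γ = 1/√(1 − 0.482²) = 1/√0.7677 = 1.141. B: γ = 1/√(1 − 0.8617²) = 1/√0.2575 = 1.971.
τ_A/τ_B = γ_B/γ_A = 1.971/1.141 = 1.727, so τ_B/τ_A = 0.5791.

τ_B/τ_A = 0.579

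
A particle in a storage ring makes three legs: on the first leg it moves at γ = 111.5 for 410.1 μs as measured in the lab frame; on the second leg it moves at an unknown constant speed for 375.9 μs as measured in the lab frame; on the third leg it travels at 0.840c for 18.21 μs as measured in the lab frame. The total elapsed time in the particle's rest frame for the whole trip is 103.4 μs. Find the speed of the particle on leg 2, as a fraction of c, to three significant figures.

Leg 1: γ = 111.5; τ_1 = 410.1/111.5 = 3.678 μs.
Leg 2: speed unknown; τ_2 = 375.9/γ_2.
Leg 3: γ = 1/√(1 − 0.840²) = 1/√0.2944 = 1.843; τ_3 = 18.21/1.843 = 9.880 μs.
Total proper time: 3.678 + τ_2 + 9.880 = 103.4, so τ_2 = 103.4 − 13.56 = 89.84 μs.
γ_2 = 375.9/89.84 = 4.184; β = √(1 − 1/γ²) = √0.9429.

β = 0.971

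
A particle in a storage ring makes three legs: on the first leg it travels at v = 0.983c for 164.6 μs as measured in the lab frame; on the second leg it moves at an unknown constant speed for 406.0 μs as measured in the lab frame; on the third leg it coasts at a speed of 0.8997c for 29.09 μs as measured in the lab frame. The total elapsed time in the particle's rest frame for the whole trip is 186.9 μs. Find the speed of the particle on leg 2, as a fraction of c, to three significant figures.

β = 0.935

Leg 1: γ = 1/√(1 − 0.983²) = 1/√0.03371 = 5.446; τ_1 = 164.6/5.446 = 30.22 μs.
Leg 2: speed unknown; τ_2 = 406.0/γ_2.
Leg 3: γ = 1/√(1 − 0.8997²) = 1/√0.1905 = 2.291; τ_3 = 29.09/2.291 = 12.70 μs.
Total proper time: 30.22 + τ_2 + 12.70 = 186.9, so τ_2 = 186.9 − 42.92 = 144.0 μs.
γ_2 = 406.0/144.0 = 2.820; β = √(1 − 1/γ²) = √0.8742.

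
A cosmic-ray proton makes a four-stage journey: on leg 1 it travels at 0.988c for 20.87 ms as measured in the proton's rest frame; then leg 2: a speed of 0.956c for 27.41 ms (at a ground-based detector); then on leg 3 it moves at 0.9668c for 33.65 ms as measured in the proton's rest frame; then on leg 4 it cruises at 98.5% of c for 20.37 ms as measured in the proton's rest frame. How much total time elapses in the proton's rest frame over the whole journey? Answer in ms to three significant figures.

τ = 82.9 ms

Leg 1: 20.87 ms is already measured in the proton's rest frame.
Leg 2: γ = 1/√(1 − 0.956²) = 1/√0.08606 = 3.409; τ_2 = 27.41/3.409 = 8.041 ms.
Leg 3: 33.65 ms is already measured in the proton's rest frame.
Leg 4: 20.37 ms is already measured in the proton's rest frame.
Total: 20.87 + 8.041 + 33.65 + 20.37 ms.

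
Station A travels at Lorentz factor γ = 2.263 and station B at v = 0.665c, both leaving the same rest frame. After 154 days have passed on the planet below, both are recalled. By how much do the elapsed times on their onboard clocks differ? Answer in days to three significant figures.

|τ_A − τ_B| = 47.0 days

A: γ = 2.263; τ_A = 154/2.263 = 68.05 days.
B: γ = 1/√(1 − 0.665²) = 1/√0.5578 = 1.339; τ_B = 154/1.339 = 115.0 days.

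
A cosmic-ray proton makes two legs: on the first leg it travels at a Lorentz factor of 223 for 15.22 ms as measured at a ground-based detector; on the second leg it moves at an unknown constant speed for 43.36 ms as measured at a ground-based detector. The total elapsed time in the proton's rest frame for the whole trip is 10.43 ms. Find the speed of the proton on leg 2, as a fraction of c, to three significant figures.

Leg 1: γ = 223; τ_1 = 15.22/223.0 = 0.06825 ms.
Leg 2: speed unknown; τ_2 = 43.36/γ_2.
Total proper time: 0.06825 + τ_2 = 10.43, so τ_2 = 10.43 − 0.06825 = 10.36 ms.
γ_2 = 43.36/10.36 = 4.185; β = √(1 − 1/γ²) = √0.9429.

β = 0.971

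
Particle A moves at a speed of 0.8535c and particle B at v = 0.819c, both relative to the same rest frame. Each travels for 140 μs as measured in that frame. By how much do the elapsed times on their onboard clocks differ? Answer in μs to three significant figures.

A: γ = 1/√(1 − 0.8535²) = 1/√0.2715 = 1.919; τ_A = 140/1.919 = 72.95 μs.
B: γ = 1/√(1 − 0.819²) = 1/√0.3292 = 1.743; τ_B = 140/1.743 = 80.33 μs.

|τ_A − τ_B| = 7.38 μs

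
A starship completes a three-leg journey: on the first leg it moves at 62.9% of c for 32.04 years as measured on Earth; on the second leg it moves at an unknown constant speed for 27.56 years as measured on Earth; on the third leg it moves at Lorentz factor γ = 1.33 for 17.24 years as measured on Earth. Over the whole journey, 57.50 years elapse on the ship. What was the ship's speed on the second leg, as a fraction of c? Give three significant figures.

β = 0.702

Leg 1: β = 0.629; γ = 1/√(1 − 0.629²) = 1/√0.6044 = 1.286; τ_1 = 32.04/1.286 = 24.91 years.
Leg 2: speed unknown; τ_2 = 27.56/γ_2.
Leg 3: γ = 1.33; τ_3 = 17.24/1.330 = 12.96 years.
Total proper time: 24.91 + τ_2 + 12.96 = 57.50, so τ_2 = 57.50 − 37.87 = 19.63 years.
γ_2 = 27.56/19.63 = 1.404; β = √(1 − 1/γ²) = √0.4927.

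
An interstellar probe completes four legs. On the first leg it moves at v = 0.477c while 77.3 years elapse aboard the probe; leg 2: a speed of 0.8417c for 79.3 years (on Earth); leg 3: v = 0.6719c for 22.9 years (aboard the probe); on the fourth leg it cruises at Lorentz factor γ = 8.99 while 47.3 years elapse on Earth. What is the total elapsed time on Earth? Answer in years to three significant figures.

Leg 1: γ = 1/√(1 − 0.477²) = 1/√0.7725 = 1.138; Δt_1 = 1.138 × 77.3 = 87.95 years.
Leg 2: 79.3 years is already measured on Earth.
Leg 3: γ = 1/√(1 − 0.6719²) = 1/√0.5486 = 1.350; Δt_3 = 1.350 × 22.9 = 30.92 years.
Leg 4: 47.3 years is already measured on Earth.
Total: 87.95 + 79.30 + 30.92 + 47.30 years.

Δt = 245 years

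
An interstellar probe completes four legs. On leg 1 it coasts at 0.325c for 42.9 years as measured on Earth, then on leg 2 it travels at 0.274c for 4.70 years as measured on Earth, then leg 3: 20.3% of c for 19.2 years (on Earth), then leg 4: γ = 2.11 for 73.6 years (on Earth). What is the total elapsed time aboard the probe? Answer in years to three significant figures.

Leg 1: γ = 1/√(1 − 0.325²) = 1/√0.8944 = 1.057; τ_1 = 42.9/1.057 = 40.57 years.
Leg 2: γ = 1/√(1 − 0.274²) = 1/√0.9249 = 1.040; τ_2 = 4.70/1.040 = 4.520 years.
Leg 3: β = 0.203; γ = 1/√(1 − 0.203²) = 1/√0.9588 = 1.021; τ_3 = 19.2/1.021 = 18.80 years.
Leg 4: γ = 2.11; τ_4 = 73.6/2.110 = 34.88 years.
Total: 40.57 + 4.520 + 18.80 + 34.88 years.

τ = 98.8 years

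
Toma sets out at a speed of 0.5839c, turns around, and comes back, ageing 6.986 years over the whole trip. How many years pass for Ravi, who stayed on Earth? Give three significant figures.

γ = 1/√(1 − 0.5839²) = 1/√0.6591 = 1.232
Earth-frame duration is the dilated interval: Δt = γτ = 1.232 × 6.986 years.

Δt = 8.61 years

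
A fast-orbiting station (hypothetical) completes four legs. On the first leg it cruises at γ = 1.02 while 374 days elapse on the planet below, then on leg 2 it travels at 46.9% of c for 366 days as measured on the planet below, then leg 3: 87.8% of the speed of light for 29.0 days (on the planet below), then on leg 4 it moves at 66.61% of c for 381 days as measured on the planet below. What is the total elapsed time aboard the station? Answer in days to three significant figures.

τ = 988 days

Leg 1: γ = 1.02; τ_1 = 374/1.020 = 366.7 days.
Leg 2: β = 0.469; γ = 1/√(1 − 0.469²) = 1/√0.7800 = 1.132; τ_2 = 366/1.132 = 323.3 days.
Leg 3: β = 0.878; γ = 1/√(1 − 0.878²) = 1/√0.2291 = 2.089; τ_3 = 29.0/2.089 = 13.88 days.
Leg 4: β = 0.6661; γ = 1/√(1 − 0.6661²) = 1/√0.5563 = 1.341; τ_4 = 381/1.341 = 284.2 days.
Total: 366.7 + 323.3 + 13.88 + 284.2 days.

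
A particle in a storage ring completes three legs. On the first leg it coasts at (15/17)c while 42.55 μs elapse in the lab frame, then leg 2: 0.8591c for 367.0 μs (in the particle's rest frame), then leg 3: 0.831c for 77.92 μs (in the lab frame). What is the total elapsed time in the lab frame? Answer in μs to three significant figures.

Δt = 838 μs

Leg 1: 42.55 μs is already measured in the lab frame.
Leg 2: γ = 1/√(1 − 0.8591²) = 1/√0.2619 = 1.954; Δt_2 = 1.954 × 367.0 = 717.1 μs.
Leg 3: 77.92 μs is already measured in the lab frame.
Total: 42.55 + 717.1 + 77.92 μs.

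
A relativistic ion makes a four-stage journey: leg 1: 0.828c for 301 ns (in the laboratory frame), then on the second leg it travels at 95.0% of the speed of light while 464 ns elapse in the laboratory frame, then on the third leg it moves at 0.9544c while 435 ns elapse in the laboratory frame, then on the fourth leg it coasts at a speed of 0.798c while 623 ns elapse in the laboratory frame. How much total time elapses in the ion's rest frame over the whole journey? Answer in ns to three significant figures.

τ = 819 ns

Leg 1: γ = 1/√(1 − 0.828²) = 1/√0.3144 = 1.783; τ_1 = 301/1.783 = 168.8 ns.
Leg 2: β = 0.950; γ = 1/√(1 − 0.950²) = 1/√0.09750 = 3.203; τ_2 = 464/3.203 = 144.9 ns.
Leg 3: γ = 1/√(1 − 0.9544²) = 1/√0.08912 = 3.350; τ_3 = 435/3.350 = 129.9 ns.
Leg 4: γ = 1/√(1 − 0.798²) = 1/√0.3632 = 1.659; τ_4 = 623/1.659 = 375.5 ns.
Total: 168.8 + 144.9 + 129.9 + 375.5 ns.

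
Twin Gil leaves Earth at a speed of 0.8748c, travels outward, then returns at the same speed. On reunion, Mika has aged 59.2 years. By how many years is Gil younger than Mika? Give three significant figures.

γ = 1/√(1 − 0.8748²) = 1/√0.2347 = 2.064
Gil's elapsed proper time: τ = 59.2/2.064 = 28.68 years.
Age gap = Δt − τ = 59.2 − 28.68 years.

Δt − τ = 30.5 years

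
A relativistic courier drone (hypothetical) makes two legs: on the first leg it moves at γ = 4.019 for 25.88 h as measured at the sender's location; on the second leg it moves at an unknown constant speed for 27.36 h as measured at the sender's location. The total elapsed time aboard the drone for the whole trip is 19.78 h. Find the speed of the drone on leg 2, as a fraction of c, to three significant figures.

Leg 1: γ = 4.019; τ_1 = 25.88/4.019 = 6.439 h.
Leg 2: speed unknown; τ_2 = 27.36/γ_2.
Total proper time: 6.439 + τ_2 = 19.78, so τ_2 = 19.78 − 6.439 = 13.34 h.
γ_2 = 27.36/13.34 = 2.051; β = √(1 − 1/γ²) = √0.7623.

β = 0.873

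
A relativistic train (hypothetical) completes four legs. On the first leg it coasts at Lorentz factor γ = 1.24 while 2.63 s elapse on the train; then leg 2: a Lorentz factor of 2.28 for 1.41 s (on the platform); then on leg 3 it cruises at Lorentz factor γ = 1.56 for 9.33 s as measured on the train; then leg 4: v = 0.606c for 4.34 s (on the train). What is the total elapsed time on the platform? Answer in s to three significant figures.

Leg 1: γ = 1.24; Δt_1 = 1.240 × 2.63 = 3.261 s.
Leg 2: 1.41 s is already measured on the platform.
Leg 3: γ = 1.56; Δt_3 = 1.560 × 9.33 = 14.55 s.
Leg 4: γ = 1/√(1 − 0.606²) = 1/√0.6328 = 1.257; Δt_4 = 1.257 × 4.34 = 5.456 s.
Total: 3.261 + 1.410 + 14.55 + 5.456 s.

Δt = 24.7 s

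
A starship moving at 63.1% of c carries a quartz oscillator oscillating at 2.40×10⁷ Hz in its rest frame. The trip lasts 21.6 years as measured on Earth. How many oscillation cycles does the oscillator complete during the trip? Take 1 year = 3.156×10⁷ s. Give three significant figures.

β = 0.631; γ = 1/√(1 − 0.631²) = 1/√0.6018 = 1.289
The oscillator's own cycle count is N = f × τ where τ is the proper time on the ship. τ = Δt/γ = 21.6/1.289 = 16.76 years = 5.288×10⁸ s.
N = 2.40×10⁷ × 5.288×10⁸ = 1.269×10¹⁶.

N = 1.27×10¹⁶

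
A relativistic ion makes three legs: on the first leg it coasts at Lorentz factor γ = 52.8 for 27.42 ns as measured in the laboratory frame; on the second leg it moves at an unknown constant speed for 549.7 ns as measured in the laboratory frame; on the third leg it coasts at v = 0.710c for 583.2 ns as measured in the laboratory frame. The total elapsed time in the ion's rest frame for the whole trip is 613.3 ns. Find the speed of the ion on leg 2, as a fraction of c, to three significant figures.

Leg 1: γ = 52.8; τ_1 = 27.42/52.80 = 0.5193 ns.
Leg 2: speed unknown; τ_2 = 549.7/γ_2.
Leg 3: γ = 1/√(1 − 0.710²) = 1/√0.4959 = 1.420; τ_3 = 583.2/1.420 = 410.7 ns.
Total proper time: 0.5193 + τ_2 + 410.7 = 613.3, so τ_2 = 613.3 − 411.2 = 202.1 ns.
γ_2 = 549.7/202.1 = 2.720; β = √(1 − 1/γ²) = √0.8648.

β = 0.930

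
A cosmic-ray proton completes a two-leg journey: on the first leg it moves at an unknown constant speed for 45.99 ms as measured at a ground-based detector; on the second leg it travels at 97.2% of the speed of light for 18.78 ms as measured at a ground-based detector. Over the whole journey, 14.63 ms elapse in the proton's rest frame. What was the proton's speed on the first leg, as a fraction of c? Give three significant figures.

β = 0.975

Leg 1: speed unknown; τ_1 = 45.99/γ_1.
Leg 2: β = 0.972; γ = 1/√(1 − 0.972²) = 1/√0.05522 = 4.256; τ_2 = 18.78/4.256 = 4.413 ms.
Total proper time: τ_1 + 4.413 = 14.63, so τ_1 = 14.63 − 4.413 = 10.22 ms.
γ_1 = 45.99/10.22 = 4.501; β = √(1 − 1/γ²) = √0.9506.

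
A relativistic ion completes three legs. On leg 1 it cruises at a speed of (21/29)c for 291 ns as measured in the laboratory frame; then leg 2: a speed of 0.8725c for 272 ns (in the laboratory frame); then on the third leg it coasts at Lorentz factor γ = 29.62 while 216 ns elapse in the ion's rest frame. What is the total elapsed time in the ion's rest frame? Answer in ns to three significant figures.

τ = 550 ns

Leg 1: γ = 1/√(1 − (21/29)²) = 29/20 = 1.450; τ_1 = 291/1.450 = 200.7 ns.
Leg 2: γ = 1/√(1 − 0.8725²) = 1/√0.2387 = 2.047; τ_2 = 272/2.047 = 132.9 ns.
Leg 3: 216 ns is already measured in the ion's rest frame.
Total: 200.7 + 132.9 + 216.0 ns.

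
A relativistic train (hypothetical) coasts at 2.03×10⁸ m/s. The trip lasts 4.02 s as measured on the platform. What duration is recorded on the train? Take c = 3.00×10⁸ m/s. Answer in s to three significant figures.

τ = 2.96 s

β = 2.03×10⁸/3.00×10⁸ = 0.6767; γ = 1/√(1 − 0.6767²) = 1.358
The interval measured on the platform is the dilated one; the clock on the train measures the proper time τ = Δt/γ = 4.02/1.358 s.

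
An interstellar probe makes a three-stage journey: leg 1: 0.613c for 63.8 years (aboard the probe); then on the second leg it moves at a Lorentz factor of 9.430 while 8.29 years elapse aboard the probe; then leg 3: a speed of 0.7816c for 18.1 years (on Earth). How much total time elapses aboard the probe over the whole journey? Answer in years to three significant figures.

τ = 83.4 years

Leg 1: 63.8 years is already measured aboard the probe.
Leg 2: 8.29 years is already measured aboard the probe.
Leg 3: γ = 1/√(1 − 0.7816²) = 1/√0.3891 = 1.603; τ_3 = 18.1/1.603 = 11.29 years.
Total: 63.80 + 8.290 + 11.29 years.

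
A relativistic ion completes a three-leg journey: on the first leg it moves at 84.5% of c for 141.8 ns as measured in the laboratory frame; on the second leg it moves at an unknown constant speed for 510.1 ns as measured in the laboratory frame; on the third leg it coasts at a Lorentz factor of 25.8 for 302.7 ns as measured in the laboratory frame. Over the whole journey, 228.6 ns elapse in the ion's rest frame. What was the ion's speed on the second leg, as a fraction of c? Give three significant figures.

Leg 1: β = 0.845; γ = 1/√(1 − 0.845²) = 1/√0.2860 = 1.870; τ_1 = 141.8/1.870 = 75.83 ns.
Leg 2: speed unknown; τ_2 = 510.1/γ_2.
Leg 3: γ = 25.8; τ_3 = 302.7/25.80 = 11.73 ns.
Total proper time: 75.83 + τ_2 + 11.73 = 228.6, so τ_2 = 228.6 − 87.56 = 141.0 ns.
γ_2 = 510.1/141.0 = 3.617; β = √(1 − 1/γ²) = √0.9236.

β = 0.961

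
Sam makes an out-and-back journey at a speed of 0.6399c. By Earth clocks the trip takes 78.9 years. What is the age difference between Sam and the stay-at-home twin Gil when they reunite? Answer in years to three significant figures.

γ = 1/√(1 − 0.6399²) = 1/√0.5905 = 1.301
Sam's elapsed proper time: τ = 78.9/1.301 = 60.63 years.
Age gap = Δt − τ = 78.9 − 60.63 years.

Δt − τ = 18.3 years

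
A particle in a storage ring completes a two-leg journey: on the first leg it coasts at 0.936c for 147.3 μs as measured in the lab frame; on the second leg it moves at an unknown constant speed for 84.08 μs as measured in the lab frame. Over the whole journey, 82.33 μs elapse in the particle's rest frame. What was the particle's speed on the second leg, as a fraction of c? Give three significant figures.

Leg 1: γ = 1/√(1 − 0.936²) = 1/√0.1239 = 2.841; τ_1 = 147.3/2.841 = 51.85 μs.
Leg 2: speed unknown; τ_2 = 84.08/γ_2.
Total proper time: 51.85 + τ_2 = 82.33, so τ_2 = 82.33 − 51.85 = 30.48 μs.
γ_2 = 84.08/30.48 = 2.758; β = √(1 − 1/γ²) = √0.8686.

β = 0.932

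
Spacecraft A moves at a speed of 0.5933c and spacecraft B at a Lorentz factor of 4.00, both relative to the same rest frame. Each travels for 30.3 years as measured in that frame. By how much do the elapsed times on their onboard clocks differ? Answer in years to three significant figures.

|τ_A − τ_B| = 16.8 years

A: γ = 1/√(1 − 0.5933²) = 1/√0.6480 = 1.242; τ_A = 30.3/1.242 = 24.39 years.
B: γ = 4.00; τ_B = 30.3/4.000 = 7.575 years.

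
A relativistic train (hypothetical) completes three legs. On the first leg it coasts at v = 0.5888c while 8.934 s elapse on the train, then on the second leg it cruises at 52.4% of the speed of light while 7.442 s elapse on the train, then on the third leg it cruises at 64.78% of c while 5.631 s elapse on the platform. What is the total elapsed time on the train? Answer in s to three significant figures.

Leg 1: 8.934 s is already measured on the train.
Leg 2: 7.442 s is already measured on the train.
Leg 3: β = 0.6478; γ = 1/√(1 − 0.6478²) = 1/√0.5804 = 1.313; τ_3 = 5.631/1.313 = 4.290 s.
Total: 8.934 + 7.442 + 4.290 s.

τ = 20.7 s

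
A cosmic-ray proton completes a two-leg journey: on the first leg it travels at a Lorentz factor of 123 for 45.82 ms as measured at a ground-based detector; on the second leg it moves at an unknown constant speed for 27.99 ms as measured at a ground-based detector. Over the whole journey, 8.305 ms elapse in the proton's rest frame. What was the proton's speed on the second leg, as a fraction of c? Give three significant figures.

β = 0.959

Leg 1: γ = 123; τ_1 = 45.82/123.0 = 0.3725 ms.
Leg 2: speed unknown; τ_2 = 27.99/γ_2.
Total proper time: 0.3725 + τ_2 = 8.305, so τ_2 = 8.305 − 0.3725 = 7.932 ms.
γ_2 = 27.99/7.932 = 3.529; β = √(1 − 1/γ²) = √0.9197.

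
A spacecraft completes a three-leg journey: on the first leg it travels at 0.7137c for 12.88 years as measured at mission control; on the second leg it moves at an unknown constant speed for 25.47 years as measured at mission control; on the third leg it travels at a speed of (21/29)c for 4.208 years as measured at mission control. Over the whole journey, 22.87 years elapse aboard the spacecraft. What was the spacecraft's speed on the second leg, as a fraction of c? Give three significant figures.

β = 0.903

Leg 1: γ = 1/√(1 − 0.7137²) = 1/√0.4906 = 1.428; τ_1 = 12.88/1.428 = 9.022 years.
Leg 2: speed unknown; τ_2 = 25.47/γ_2.
Leg 3: γ = 1/√(1 − (21/29)²) = 29/20 = 1.450; τ_3 = 4.208/1.450 = 2.902 years.
Total proper time: 9.022 + τ_2 + 2.902 = 22.87, so τ_2 = 22.87 − 11.92 = 10.95 years.
γ_2 = 25.47/10.95 = 2.327; β = √(1 − 1/γ²) = √0.8153.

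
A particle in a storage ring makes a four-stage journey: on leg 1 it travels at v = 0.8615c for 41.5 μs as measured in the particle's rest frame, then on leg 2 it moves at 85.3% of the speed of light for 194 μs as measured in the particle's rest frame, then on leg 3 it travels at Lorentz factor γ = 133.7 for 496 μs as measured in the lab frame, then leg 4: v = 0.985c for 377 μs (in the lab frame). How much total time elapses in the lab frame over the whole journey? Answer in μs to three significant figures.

Δt = 1330 μs

Leg 1: γ = 1/√(1 − 0.8615²) = 1/√0.2578 = 1.969; Δt_1 = 1.969 × 41.5 = 81.73 μs.
Leg 2: β = 0.853; γ = 1/√(1 − 0.853²) = 1/√0.2724 = 1.916; Δt_2 = 1.916 × 194 = 371.7 μs.
Leg 3: 496 μs is already measured in the lab frame.
Leg 4: 377 μs is already measured in the lab frame.
Total: 81.73 + 371.7 + 496.0 + 377.0 μs.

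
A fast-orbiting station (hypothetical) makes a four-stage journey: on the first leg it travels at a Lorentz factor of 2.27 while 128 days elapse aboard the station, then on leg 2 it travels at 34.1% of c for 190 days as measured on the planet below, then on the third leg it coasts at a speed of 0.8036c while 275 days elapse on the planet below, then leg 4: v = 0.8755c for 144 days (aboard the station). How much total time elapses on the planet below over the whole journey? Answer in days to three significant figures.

Δt = 1050 days

Leg 1: γ = 2.27; Δt_1 = 2.270 × 128 = 290.6 days.
Leg 2: 190 days is already measured on the planet below.
Leg 3: 275 days is already measured on the planet below.
Leg 4: γ = 1/√(1 − 0.8755²) = 1/√0.2335 = 2.069; Δt_4 = 2.069 × 144 = 298.0 days.
Total: 290.6 + 190.0 + 275.0 + 298.0 days.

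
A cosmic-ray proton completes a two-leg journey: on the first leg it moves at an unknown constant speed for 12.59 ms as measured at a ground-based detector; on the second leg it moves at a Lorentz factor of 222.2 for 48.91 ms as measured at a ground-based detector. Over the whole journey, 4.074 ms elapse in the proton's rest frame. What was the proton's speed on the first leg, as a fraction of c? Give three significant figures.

Leg 1: speed unknown; τ_1 = 12.59/γ_1.
Leg 2: γ = 222.2; τ_2 = 48.91/222.2 = 0.2201 ms.
Total proper time: τ_1 + 0.2201 = 4.074, so τ_1 = 4.074 − 0.2201 = 3.854 ms.
γ_1 = 12.59/3.854 = 3.267; β = √(1 − 1/γ²) = √0.9063.

β = 0.952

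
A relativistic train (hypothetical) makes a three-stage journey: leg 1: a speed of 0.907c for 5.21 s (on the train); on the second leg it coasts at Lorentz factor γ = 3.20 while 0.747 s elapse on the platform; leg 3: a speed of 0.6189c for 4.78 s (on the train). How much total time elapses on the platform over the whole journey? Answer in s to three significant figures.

Δt = 19.2 s

Leg 1: γ = 1/√(1 − 0.907²) = 1/√0.1774 = 2.375; Δt_1 = 2.375 × 5.21 = 12.37 s.
Leg 2: 0.747 s is already measured on the platform.
Leg 3: γ = 1/√(1 − 0.6189²) = 1/√0.6170 = 1.273; Δt_3 = 1.273 × 4.78 = 6.086 s.
Total: 12.37 + 0.7470 + 6.086 s.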